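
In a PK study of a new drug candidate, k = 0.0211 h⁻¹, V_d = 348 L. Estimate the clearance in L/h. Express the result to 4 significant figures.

7.343 L/h

CL = k × Vd = 0.0211 × 348 = 7.343 L/h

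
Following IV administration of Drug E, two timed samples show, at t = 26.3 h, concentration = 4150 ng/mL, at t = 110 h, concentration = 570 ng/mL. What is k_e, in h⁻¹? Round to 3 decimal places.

k = ln(C₁/C₂) / (t₂ − t₁) = ln(4150/570) / (110 − 26.3)
  = 1.985 / 83.70 = 0.02372 h⁻¹

0.024 h⁻¹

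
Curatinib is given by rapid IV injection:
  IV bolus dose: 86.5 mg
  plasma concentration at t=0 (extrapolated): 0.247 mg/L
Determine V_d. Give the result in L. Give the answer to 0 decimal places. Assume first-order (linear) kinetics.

350 L

Vd = Dose / C₀ = 86.50 / 0.247 = 350.2 L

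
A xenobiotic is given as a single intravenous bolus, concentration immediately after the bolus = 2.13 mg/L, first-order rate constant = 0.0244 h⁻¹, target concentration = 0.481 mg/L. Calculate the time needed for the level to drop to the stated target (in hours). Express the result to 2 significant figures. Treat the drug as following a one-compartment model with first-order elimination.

t = ln(C₀ / C) / k = ln(2.130 / 0.481) / 0.02440
  = ln(4.428) / 0.02440 = 1.488 / 0.02440 = 60.98 h

61 h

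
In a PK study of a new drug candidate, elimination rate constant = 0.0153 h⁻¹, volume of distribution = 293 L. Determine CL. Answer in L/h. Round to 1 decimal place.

CL = k × Vd = 0.0153 × 293 = 4.483 L/h

4.5 L/h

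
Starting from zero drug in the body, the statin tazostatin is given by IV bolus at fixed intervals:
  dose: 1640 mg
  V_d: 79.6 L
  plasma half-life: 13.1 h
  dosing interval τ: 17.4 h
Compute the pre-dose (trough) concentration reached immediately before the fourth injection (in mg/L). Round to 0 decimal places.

C₀ per dose = Dose / Vd = 1640 / 79.6 = 20.60 mg/L
k = ln2 / t½ = 0.693147 / 13.1 = 0.05291 h⁻¹
Fraction remaining after one interval: r = e^(−kτ) = e^(−0.05291 × 17.4) = 0.3983
Before dose 4, 3 doses have been given (aged 1τ, 2τ, 3τ).
C_trough = C₀ × (r + r² + … + r^3) = C₀ × r(1−r^3)/(1−r)
        = 20.60 × 0.3983 × (1 − 0.06319) / (1 − 0.3983) = 12.77 mg/L

13 mg/L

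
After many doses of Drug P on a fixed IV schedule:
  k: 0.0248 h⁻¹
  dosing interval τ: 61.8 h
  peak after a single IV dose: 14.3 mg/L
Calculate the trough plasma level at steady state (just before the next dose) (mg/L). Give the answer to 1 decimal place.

e^(−kτ) = e^(−0.02480 × 61.8) = 0.2160
Accumulation ratio R = 1 / (1 − e^(−kτ)) = 1 / (1 − 0.2160) = 1.276
Steady-state trough = C₀ × R × e^(−kτ) = 14.3 × 1.276 × 0.2160 = 3.941 mg/L

3.9 mg/L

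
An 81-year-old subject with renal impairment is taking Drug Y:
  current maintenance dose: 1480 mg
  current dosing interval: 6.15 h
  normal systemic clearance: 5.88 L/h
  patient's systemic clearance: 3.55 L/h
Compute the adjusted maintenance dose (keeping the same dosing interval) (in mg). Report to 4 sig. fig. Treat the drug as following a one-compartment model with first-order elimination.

893.5 mg

To keep the same average steady-state level, dosing rate must scale with clearance.
CL ratio = 3.55 / 5.88 = 0.6037
New dose (same interval) = 1480 × 0.6037 = 893.5 mg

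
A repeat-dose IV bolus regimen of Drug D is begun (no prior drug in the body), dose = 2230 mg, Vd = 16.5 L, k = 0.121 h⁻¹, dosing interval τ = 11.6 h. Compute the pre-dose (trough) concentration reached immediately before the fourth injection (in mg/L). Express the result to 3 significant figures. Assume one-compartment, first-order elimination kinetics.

C₀ per dose = Dose / Vd = 2230 / 16.5 = 135.2 mg/L
Fraction remaining after one interval: r = e^(−kτ) = e^(−0.1210 × 11.6) = 0.2457
Before dose 4, 3 doses have been given (aged 1τ, 2τ, 3τ).
C_trough = C₀ × (r + r² + … + r^3) = C₀ × r(1−r^3)/(1−r)
        = 135.2 × 0.2457 × (1 − 0.01483) / (1 − 0.2457) = 43.39 mg/L

43.4 mg/L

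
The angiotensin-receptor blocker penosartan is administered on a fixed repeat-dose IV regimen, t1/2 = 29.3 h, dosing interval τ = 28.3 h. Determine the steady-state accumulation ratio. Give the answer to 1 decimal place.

2.0

k = ln2 / t½ = 0.693147 / 29.3 = 0.02366 h⁻¹
e^(−kτ) = e^(−0.02366 × 28.3) = 0.5119
Accumulation ratio R = 1 / (1 − e^(−kτ)) = 1 / (1 − 0.5119) = 2.049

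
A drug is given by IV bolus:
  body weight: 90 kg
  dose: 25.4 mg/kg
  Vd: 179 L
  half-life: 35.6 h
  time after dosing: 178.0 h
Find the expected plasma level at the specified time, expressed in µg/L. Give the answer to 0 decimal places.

Total dose = 25.4 × 90 = 2286 mg
C₀ = Dose / Vd = 2286 / 179 = 12.77 mg/L
k = ln2 / t½ = 0.693147 / 35.6 = 0.01947 h⁻¹
t / t½ = 178.0 / 35.6 = 5 half-lives
C = C₀ × (1/2)^5 = 12.77 × 0.03125 = 0.3991 mg/L
Convert: 0.3991 mg/L × 1000 = 399.1 µg/L

399 µg/L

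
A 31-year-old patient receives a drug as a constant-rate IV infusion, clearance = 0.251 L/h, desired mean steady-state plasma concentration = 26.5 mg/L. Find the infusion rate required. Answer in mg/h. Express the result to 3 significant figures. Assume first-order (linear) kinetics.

6.65 mg/h

At steady state, infusion rate R₀ = Css × CL = 26.5 × 0.2510 = 6.652 mg/h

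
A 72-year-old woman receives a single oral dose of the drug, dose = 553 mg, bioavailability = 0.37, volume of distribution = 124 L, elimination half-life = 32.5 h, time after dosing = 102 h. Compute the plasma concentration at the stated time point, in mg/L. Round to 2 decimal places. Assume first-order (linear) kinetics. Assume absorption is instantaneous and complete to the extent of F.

0.19 mg/L

Amount reaching circulation = F × Dose = 0.37 × 553.0 = 204.6 mg
C₀ = F·Dose / Vd = 204.6 / 124 = 1.650 mg/L
k = ln2 / t½ = 0.693147 / 32.5 = 0.02133 h⁻¹
C = C₀ · e^(−k·t) = 1.650 × e^(−0.02133 × 102)
  = 1.650 × 0.1135 = 0.1873 mg/L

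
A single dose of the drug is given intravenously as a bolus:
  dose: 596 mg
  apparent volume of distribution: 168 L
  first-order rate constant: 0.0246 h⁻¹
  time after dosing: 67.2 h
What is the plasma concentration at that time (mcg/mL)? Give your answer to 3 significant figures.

0.679 mcg/mL

C₀ = Dose / Vd = 596.0 / 168 = 3.548 mg/L
C = C₀ · e^(−k·t) = 3.548 × e^(−0.02460 × 67.2)
  = 3.548 × 0.1915 = 0.6794 mg/L
(0.6794 mg/L = 0.6794 mcg/mL)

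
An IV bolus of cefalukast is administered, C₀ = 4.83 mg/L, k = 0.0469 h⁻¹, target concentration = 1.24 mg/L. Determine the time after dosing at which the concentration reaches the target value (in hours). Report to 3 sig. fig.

29.0 h

t = ln(C₀ / C) / k = ln(4.830 / 1.24) / 0.04690
  = ln(3.895) / 0.04690 = 1.360 / 0.04690 = 29.00 h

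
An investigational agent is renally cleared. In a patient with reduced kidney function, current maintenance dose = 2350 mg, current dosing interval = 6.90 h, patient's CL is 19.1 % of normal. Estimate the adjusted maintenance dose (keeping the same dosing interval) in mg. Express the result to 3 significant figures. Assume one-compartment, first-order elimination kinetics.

To keep the same average steady-state level, dosing rate must scale with clearance.
CL ratio = 19.1 / 100 = 0.1910
New dose (same interval) = 2350 × 0.1910 = 448.9 mg

449 mg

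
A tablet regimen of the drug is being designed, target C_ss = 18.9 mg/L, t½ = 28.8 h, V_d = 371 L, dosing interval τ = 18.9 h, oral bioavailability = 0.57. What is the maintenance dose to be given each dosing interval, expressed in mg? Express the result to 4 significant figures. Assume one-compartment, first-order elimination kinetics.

5596 mg

k = ln2 / t½ = 0.693147 / 28.8 = 0.02407 h⁻¹
CL = k × Vd = 0.02407 × 371 = 8.930 L/h
At steady state, F × (Dose/τ) = Css × CL.
Dose = Css × CL × τ / F = 18.9 × 8.930 × 18.9 / 0.57 = 5596 mg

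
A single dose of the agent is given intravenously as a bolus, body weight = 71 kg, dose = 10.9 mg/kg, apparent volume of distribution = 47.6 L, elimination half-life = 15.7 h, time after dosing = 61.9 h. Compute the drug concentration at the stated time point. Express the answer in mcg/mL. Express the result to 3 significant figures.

Total dose = 10.9 × 71 = 773.9 mg
C₀ = Dose / Vd = 773.9 / 47.6 = 16.26 mg/L
k = ln2 / t½ = 0.693147 / 15.7 = 0.04415 h⁻¹
C = C₀ · e^(−k·t) = 16.26 × e^(−0.04415 × 61.9)
  = 16.26 × 0.06503 = 1.057 mg/L
(1.057 mg/L = 1.057 mcg/mL)

1.06 mcg/mL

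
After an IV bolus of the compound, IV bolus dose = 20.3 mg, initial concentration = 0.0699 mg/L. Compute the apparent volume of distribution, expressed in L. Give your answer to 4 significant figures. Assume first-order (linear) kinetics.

Vd = Dose / C₀ = 20.30 / 0.0699 = 290.4 L

290.4 L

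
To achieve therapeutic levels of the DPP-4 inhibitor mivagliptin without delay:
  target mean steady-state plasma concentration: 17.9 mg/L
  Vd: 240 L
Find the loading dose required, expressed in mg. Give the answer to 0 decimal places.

4296 mg

LD = Css × Vd = 17.9 × 240 = 4296 mg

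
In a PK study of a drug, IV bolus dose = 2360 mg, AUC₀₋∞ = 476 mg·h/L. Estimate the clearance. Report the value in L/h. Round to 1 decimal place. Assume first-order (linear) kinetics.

5.0 L/h

CL = Dose / AUC = 2360 / 476 = 4.958 L/h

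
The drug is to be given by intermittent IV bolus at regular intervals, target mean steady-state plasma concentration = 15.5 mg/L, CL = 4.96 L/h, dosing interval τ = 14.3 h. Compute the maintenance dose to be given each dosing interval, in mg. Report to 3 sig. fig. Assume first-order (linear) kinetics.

1100 mg

At steady state, Dose/τ = Css × CL.
Dose = Css × CL × τ = 15.5 × 4.960 × 14.3 = 1099 mg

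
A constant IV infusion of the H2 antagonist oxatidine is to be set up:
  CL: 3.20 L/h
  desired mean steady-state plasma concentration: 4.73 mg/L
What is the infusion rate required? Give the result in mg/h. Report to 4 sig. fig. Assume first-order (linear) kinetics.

15.14 mg/h

At steady state, infusion rate R₀ = Css × CL = 4.73 × 3.200 = 15.14 mg/h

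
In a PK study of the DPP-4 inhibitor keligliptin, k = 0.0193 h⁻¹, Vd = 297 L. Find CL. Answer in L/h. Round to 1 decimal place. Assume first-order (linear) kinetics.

CL = k × Vd = 0.0193 × 297 = 5.732 L/h

5.7 L/h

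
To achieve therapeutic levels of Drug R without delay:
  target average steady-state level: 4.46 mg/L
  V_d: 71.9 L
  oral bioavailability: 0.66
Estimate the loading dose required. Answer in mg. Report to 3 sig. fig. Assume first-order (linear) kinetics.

LD = Css × Vd / F = 4.46 × 71.9 / 0.66 = 485.9 mg

486 mg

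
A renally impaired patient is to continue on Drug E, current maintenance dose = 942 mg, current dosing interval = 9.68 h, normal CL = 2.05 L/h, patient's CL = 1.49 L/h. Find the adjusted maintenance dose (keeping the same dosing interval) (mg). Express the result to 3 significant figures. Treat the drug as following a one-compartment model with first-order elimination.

To keep the same average steady-state level, dosing rate must scale with clearance.
CL ratio = 1.49 / 2.05 = 0.7268
New dose (same interval) = 942 × 0.7268 = 684.6 mg

685 mg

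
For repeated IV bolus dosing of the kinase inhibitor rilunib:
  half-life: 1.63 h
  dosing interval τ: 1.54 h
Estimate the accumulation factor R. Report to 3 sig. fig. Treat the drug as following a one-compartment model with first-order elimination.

k = ln2 / t½ = 0.693147 / 1.63 = 0.4252 h⁻¹
e^(−kτ) = e^(−0.4252 × 1.54) = 0.5195
Accumulation ratio R = 1 / (1 − e^(−kτ)) = 1 / (1 − 0.5195) = 2.081

2.08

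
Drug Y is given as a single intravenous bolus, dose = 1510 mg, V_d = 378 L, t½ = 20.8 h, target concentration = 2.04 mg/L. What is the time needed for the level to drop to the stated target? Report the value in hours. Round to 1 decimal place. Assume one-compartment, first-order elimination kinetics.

20.2 h

C₀ = Dose / Vd = 1510 / 378 = 3.995 mg/L
k = ln2 / t½ = 0.693147 / 20.8 = 0.03332 h⁻¹
t = ln(C₀ / C) / k = ln(3.995 / 2.04) / 0.03332
  = ln(1.958) / 0.03332 = 0.6719 / 0.03332 = 20.17 h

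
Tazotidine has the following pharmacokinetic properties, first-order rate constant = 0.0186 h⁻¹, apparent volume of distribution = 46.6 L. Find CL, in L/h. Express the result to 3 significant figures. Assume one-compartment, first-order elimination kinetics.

CL = k × Vd = 0.0186 × 46.6 = 0.8668 L/h

0.867 L/h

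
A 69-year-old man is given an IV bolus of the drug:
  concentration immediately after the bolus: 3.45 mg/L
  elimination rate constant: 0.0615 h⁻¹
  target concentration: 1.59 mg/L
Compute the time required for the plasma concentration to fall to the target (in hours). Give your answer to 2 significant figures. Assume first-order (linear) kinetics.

13 h

t = ln(C₀ / C) / k = ln(3.450 / 1.59) / 0.06150
  = ln(2.170) / 0.06150 = 0.7747 / 0.06150 = 12.60 h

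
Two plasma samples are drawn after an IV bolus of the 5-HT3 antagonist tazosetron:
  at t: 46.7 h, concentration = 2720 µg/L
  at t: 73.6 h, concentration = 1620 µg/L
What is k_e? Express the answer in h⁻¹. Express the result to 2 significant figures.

k = ln(C₁/C₂) / (t₂ − t₁) = ln(2720/1620) / (73.6 − 46.7)
  = 0.5182 / 26.90 = 0.01926 h⁻¹

0.019 h⁻¹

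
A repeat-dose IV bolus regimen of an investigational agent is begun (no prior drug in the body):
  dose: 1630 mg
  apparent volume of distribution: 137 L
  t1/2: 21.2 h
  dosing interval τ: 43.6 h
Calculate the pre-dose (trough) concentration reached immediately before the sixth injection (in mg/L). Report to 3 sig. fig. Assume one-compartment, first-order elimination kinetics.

C₀ per dose = Dose / Vd = 1630 / 137 = 11.90 mg/L
k = ln2 / t½ = 0.693147 / 21.2 = 0.03270 h⁻¹
Fraction remaining after one interval: r = e^(−kτ) = e^(−0.03270 × 43.6) = 0.2403
Before dose 6, 5 doses have been given (aged 1τ, 2τ, 3τ, 4τ, 5τ).
C_trough = C₀ × (r + r² + … + r^5) = C₀ × r(1−r^5)/(1−r)
        = 11.90 × 0.2403 × (1 − 0.0008013) / (1 − 0.2403) = 3.761 mg/L

3.76 mg/L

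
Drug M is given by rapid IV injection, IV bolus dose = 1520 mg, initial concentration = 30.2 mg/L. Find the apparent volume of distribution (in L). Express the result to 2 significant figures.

Vd = Dose / C₀ = 1520 / 30.2 = 50.33 L

50 L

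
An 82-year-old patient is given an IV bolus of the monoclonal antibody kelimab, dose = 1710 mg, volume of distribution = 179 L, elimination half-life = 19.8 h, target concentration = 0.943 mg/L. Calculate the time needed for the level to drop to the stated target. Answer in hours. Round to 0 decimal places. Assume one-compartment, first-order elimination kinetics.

66 h

C₀ = Dose / Vd = 1710 / 179 = 9.553 mg/L
k = ln2 / t½ = 0.693147 / 19.8 = 0.03501 h⁻¹
t = ln(C₀ / C) / k = ln(9.553 / 0.943) / 0.03501
  = ln(10.13) / 0.03501 = 2.316 / 0.03501 = 66.15 h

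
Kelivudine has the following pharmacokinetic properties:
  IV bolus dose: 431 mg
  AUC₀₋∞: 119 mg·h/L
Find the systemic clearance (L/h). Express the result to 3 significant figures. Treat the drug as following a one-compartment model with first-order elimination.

3.62 L/h

CL = Dose / AUC = 431 / 119 = 3.622 L/h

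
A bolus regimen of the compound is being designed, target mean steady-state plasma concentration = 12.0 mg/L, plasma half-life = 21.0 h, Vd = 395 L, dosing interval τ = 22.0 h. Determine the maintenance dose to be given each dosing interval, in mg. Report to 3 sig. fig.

k = ln2 / t½ = 0.693147 / 21.0 = 0.03301 h⁻¹
CL = k × Vd = 0.03301 × 395 = 13.04 L/h
At steady state, Dose/τ = Css × CL.
Dose = Css × CL × τ = 12.0 × 13.04 × 22.0 = 3443 mg

3440 mg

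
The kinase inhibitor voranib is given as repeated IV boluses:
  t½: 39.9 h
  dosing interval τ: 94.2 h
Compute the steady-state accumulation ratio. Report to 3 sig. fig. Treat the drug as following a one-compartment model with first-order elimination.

k = ln2 / t½ = 0.693147 / 39.9 = 0.01737 h⁻¹
e^(−kτ) = e^(−0.01737 × 94.2) = 0.1947
Accumulation ratio R = 1 / (1 − e^(−kτ)) = 1 / (1 − 0.1947) = 1.242

1.24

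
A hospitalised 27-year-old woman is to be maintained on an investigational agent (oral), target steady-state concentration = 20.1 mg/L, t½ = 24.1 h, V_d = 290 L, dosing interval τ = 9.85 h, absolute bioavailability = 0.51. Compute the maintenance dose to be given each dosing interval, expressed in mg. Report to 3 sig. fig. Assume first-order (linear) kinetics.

3240 mg

k = ln2 / t½ = 0.693147 / 24.1 = 0.02876 h⁻¹
CL = k × Vd = 0.02876 × 290 = 8.340 L/h
At steady state, F × (Dose/τ) = Css × CL.
Dose = Css × CL × τ / F = 20.1 × 8.340 × 9.85 / 0.51 = 3238 mg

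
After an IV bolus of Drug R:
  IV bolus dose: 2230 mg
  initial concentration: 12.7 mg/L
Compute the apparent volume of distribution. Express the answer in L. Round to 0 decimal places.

Vd = Dose / C₀ = 2230 / 12.7 = 175.6 L

176 L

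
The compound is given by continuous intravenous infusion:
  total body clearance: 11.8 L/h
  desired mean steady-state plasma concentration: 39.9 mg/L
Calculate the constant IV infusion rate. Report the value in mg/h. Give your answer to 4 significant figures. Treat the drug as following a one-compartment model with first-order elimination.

At steady state, infusion rate R₀ = Css × CL = 39.9 × 11.80 = 470.8 mg/h

470.8 mg/h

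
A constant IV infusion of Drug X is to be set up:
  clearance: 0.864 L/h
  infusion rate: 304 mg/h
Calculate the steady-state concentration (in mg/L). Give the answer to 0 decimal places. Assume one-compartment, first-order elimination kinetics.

352 mg/L

At steady state Css = R₀ / CL = 304 / 0.8640 = 351.9 mg/L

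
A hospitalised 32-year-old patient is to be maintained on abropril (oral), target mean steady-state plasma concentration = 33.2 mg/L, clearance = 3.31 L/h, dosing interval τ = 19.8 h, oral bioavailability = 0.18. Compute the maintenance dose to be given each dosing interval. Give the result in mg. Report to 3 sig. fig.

At steady state, F × (Dose/τ) = Css × CL.
Dose = Css × CL × τ / F = 33.2 × 3.310 × 19.8 / 0.18 = 12090 mg

12100 mg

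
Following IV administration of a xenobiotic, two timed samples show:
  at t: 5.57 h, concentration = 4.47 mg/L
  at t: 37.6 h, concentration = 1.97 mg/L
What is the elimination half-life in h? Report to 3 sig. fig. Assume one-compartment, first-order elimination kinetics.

27.1 h

k = ln(C₁/C₂) / (t₂ − t₁) = ln(4.47/1.97) / (37.6 − 5.57)
  = 0.8194 / 32.03 = 0.02558 h⁻¹
t½ = ln2 / k = 0.693147 / 0.02558 = 27.10 h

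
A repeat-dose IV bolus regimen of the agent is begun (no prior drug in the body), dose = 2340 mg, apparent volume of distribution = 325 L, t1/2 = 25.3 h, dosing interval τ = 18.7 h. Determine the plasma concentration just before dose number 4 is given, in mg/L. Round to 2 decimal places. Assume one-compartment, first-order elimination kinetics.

C₀ per dose = Dose / Vd = 2340 / 325 = 7.200 mg/L
k = ln2 / t½ = 0.693147 / 25.3 = 0.02740 h⁻¹
Fraction remaining after one interval: r = e^(−kτ) = e^(−0.02740 × 18.7) = 0.5991
Before dose 4, 3 doses have been given (aged 1τ, 2τ, 3τ).
C_trough = C₀ × (r + r² + … + r^3) = C₀ × r(1−r^3)/(1−r)
        = 7.200 × 0.5991 × (1 − 0.2150) / (1 − 0.5991) = 8.446 mg/L

8.45 mg/L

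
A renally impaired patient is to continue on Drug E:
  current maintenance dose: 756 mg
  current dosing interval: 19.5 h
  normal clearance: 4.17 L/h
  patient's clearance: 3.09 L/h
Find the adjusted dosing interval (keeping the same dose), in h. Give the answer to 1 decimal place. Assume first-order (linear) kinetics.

26.3 h

To keep the same average steady-state level, dosing rate must scale with clearance.
CL ratio = 3.09 / 4.17 = 0.7410
New interval (same dose) = 19.5 / 0.7410 = 26.32 h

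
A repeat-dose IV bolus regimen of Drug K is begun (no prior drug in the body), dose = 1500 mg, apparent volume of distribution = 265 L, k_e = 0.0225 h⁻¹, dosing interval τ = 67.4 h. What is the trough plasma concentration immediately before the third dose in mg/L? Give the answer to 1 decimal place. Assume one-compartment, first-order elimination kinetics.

1.5 mg/L

C₀ per dose = Dose / Vd = 1500 / 265 = 5.660 mg/L
Fraction remaining after one interval: r = e^(−kτ) = e^(−0.02250 × 67.4) = 0.2195
Before dose 3, 2 doses have been given (aged 1τ, 2τ).
C_trough = C₀ × (r + r²) = 5.660 × (0.2195 + 0.04818) = 1.515 mg/L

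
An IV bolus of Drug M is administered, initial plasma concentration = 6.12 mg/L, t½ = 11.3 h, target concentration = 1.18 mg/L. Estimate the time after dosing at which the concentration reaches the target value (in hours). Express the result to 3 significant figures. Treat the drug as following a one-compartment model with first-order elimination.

k = ln2 / t½ = 0.693147 / 11.3 = 0.06134 h⁻¹
t = ln(C₀ / C) / k = ln(6.120 / 1.18) / 0.06134
  = ln(5.186) / 0.06134 = 1.646 / 0.06134 = 26.83 h

26.8 h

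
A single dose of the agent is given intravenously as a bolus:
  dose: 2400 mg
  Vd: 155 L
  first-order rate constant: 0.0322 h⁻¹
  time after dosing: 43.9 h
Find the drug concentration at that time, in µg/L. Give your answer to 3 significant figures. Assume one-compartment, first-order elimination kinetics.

3770 µg/L

C₀ = Dose / Vd = 2400 / 155 = 15.48 mg/L
C = C₀ · e^(−k·t) = 15.48 × e^(−0.03220 × 43.9)
  = 15.48 × 0.2433 = 3.766 mg/L
Convert: 3.766 mg/L × 1000 = 3766 µg/L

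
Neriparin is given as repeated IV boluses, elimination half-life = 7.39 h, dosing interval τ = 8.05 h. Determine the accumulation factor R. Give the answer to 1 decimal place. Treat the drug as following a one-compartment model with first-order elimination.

k = ln2 / t½ = 0.693147 / 7.39 = 0.09380 h⁻¹
e^(−kτ) = e^(−0.09380 × 8.05) = 0.4700
Accumulation ratio R = 1 / (1 − e^(−kτ)) = 1 / (1 − 0.4700) = 1.887

1.9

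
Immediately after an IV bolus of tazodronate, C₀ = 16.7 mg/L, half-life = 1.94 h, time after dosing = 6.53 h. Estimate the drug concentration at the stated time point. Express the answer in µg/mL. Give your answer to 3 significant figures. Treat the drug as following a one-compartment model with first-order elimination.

1.62 µg/mL

k = ln2 / t½ = 0.693147 / 1.94 = 0.3573 h⁻¹
C = C₀ · e^(−k·t) = 16.70 × e^(−0.3573 × 6.53)
  = 16.70 × 0.09699 = 1.620 mg/L
(1.620 mg/L = 1.620 µg/mL)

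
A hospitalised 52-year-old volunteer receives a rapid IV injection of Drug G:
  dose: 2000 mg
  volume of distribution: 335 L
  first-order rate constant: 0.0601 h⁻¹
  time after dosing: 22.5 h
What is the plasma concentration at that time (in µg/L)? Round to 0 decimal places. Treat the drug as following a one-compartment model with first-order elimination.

C₀ = Dose / Vd = 2000 / 335 = 5.970 mg/L
C = C₀ · e^(−k·t) = 5.970 × e^(−0.06010 × 22.5)
  = 5.970 × 0.2587 = 1.544 mg/L
Convert: 1.544 mg/L × 1000 = 1544 µg/L

1544 µg/L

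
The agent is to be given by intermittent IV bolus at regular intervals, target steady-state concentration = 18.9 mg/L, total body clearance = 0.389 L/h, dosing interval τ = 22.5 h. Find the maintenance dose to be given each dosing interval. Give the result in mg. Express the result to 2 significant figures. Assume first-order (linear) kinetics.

170 mg

At steady state, Dose/τ = Css × CL.
Dose = Css × CL × τ = 18.9 × 0.3890 × 22.5 = 165.4 mg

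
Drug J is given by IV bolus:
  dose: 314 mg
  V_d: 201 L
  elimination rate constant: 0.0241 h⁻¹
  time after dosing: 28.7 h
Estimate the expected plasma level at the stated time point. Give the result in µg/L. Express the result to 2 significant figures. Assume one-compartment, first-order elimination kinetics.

780 µg/L

C₀ = Dose / Vd = 314.0 / 201 = 1.562 mg/L
C = C₀ · e^(−k·t) = 1.562 × e^(−0.02410 × 28.7)
  = 1.562 × 0.5007 = 0.7821 mg/L
Convert: 0.7821 mg/L × 1000 = 782.1 µg/L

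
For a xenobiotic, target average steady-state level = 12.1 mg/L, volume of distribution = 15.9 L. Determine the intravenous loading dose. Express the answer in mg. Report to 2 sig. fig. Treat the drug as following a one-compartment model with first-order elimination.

LD = Css × Vd = 12.1 × 15.9 = 192.4 mg

190 mg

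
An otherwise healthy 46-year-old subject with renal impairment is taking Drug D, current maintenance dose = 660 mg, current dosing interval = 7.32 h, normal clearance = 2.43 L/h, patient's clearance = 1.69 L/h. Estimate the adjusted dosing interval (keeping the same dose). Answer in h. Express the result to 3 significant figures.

10.5 h

To keep the same average steady-state level, dosing rate must scale with clearance.
CL ratio = 1.69 / 2.43 = 0.6955
New interval (same dose) = 7.32 / 0.6955 = 10.52 h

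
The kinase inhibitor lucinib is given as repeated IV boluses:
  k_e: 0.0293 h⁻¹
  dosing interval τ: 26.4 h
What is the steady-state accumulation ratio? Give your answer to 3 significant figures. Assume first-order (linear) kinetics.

e^(−kτ) = e^(−0.02930 × 26.4) = 0.4614
Accumulation ratio R = 1 / (1 − e^(−kτ)) = 1 / (1 − 0.4614) = 1.857

1.86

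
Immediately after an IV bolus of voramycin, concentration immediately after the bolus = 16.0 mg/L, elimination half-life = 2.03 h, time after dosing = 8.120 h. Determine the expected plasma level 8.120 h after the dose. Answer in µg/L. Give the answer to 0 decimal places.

1000 µg/L

k = ln2 / t½ = 0.693147 / 2.03 = 0.3415 h⁻¹
t / t½ = 8.120 / 2.03 = 4 half-lives
C = C₀ × (1/2)^4 = 16.00 × 0.06250 = 1.000 mg/L
Convert: 1.000 mg/L × 1000 = 1000 µg/L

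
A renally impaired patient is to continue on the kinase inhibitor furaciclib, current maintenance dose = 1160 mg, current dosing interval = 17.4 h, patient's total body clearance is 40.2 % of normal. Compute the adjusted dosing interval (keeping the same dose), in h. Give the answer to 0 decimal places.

To keep the same average steady-state level, dosing rate must scale with clearance.
CL ratio = 40.2 / 100 = 0.4020
New interval (same dose) = 17.4 / 0.4020 = 43.28 h

43 h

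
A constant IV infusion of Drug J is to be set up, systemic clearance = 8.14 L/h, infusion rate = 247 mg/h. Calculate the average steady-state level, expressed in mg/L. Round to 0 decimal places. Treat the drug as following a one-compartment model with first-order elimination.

30 mg/L

At steady state Css = R₀ / CL = 247 / 8.140 = 30.34 mg/L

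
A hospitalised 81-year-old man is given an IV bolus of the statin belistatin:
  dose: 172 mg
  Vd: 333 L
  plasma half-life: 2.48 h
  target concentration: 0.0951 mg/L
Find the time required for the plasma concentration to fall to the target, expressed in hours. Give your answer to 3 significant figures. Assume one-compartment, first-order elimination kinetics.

6.05 h

C₀ = Dose / Vd = 172.0 / 333 = 0.5165 mg/L
k = ln2 / t½ = 0.693147 / 2.48 = 0.2795 h⁻¹
t = ln(C₀ / C) / k = ln(0.5165 / 0.0951) / 0.2795
  = ln(5.431) / 0.2795 = 1.692 / 0.2795 = 6.054 h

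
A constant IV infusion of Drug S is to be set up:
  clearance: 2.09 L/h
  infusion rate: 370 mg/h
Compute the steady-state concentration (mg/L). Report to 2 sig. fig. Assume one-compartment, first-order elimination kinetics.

180 mg/L

At steady state Css = R₀ / CL = 370 / 2.090 = 177.0 mg/L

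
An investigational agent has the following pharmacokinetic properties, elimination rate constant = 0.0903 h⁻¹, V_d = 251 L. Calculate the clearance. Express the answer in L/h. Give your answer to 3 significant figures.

22.7 L/h

CL = k × Vd = 0.0903 × 251 = 22.67 L/h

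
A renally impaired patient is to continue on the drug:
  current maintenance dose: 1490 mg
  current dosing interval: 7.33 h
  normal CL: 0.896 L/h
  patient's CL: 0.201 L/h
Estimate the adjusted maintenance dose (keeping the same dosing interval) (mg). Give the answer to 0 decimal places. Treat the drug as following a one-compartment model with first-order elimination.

334 mg

To keep the same average steady-state level, dosing rate must scale with clearance.
CL ratio = 0.201 / 0.896 = 0.2243
New dose (same interval) = 1490 × 0.2243 = 334.2 mg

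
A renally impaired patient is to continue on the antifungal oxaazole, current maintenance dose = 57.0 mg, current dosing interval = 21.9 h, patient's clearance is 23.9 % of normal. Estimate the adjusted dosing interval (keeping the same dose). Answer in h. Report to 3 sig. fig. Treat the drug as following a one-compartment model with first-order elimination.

To keep the same average steady-state level, dosing rate must scale with clearance.
CL ratio = 23.9 / 100 = 0.2390
New interval (same dose) = 21.9 / 0.2390 = 91.63 h

91.6 h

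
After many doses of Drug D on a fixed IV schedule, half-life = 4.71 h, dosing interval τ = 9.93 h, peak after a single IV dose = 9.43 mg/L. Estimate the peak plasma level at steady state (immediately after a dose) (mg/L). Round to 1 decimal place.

k = ln2 / t½ = 0.693147 / 4.71 = 0.1472 h⁻¹
e^(−kτ) = e^(−0.1472 × 9.93) = 0.2318
Accumulation ratio R = 1 / (1 − e^(−kτ)) = 1 / (1 − 0.2318) = 1.302
Steady-state peak = C₀ × R = 9.43 × 1.302 = 12.28 mg/L

12.3 mg/L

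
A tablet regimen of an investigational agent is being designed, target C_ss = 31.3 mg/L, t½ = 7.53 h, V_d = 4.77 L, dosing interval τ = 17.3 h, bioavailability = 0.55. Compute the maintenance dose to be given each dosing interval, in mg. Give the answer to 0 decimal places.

k = ln2 / t½ = 0.693147 / 7.53 = 0.09205 h⁻¹
CL = k × Vd = 0.09205 × 4.77 = 0.4391 L/h
At steady state, F × (Dose/τ) = Css × CL.
Dose = Css × CL × τ / F = 31.3 × 0.4391 × 17.3 / 0.55 = 432.3 mg

432 mg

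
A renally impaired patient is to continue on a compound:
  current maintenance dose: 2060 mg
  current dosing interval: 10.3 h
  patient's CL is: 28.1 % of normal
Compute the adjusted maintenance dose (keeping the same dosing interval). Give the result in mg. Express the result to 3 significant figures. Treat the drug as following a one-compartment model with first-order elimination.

579 mg

To keep the same average steady-state level, dosing rate must scale with clearance.
CL ratio = 28.1 / 100 = 0.2810
New dose (same interval) = 2060 × 0.2810 = 578.9 mg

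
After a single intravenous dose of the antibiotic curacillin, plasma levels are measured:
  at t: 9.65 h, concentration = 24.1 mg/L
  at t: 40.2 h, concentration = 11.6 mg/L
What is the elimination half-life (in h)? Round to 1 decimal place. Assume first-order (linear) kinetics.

k = ln(C₁/C₂) / (t₂ − t₁) = ln(24.1/11.6) / (40.2 − 9.65)
  = 0.7312 / 30.55 = 0.02393 h⁻¹
t½ = ln2 / k = 0.693147 / 0.02393 = 28.97 h

29.0 h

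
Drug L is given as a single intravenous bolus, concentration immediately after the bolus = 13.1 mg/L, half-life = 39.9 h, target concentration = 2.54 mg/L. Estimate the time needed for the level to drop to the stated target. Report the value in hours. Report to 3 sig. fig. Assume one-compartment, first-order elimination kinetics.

94.4 h

k = ln2 / t½ = 0.693147 / 39.9 = 0.01737 h⁻¹
t = ln(C₀ / C) / k = ln(13.10 / 2.54) / 0.01737
  = ln(5.157) / 0.01737 = 1.640 / 0.01737 = 94.42 h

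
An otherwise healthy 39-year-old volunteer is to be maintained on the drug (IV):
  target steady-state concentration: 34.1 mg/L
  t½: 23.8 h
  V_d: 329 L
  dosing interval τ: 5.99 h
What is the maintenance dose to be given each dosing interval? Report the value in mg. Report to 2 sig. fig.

2000 mg

k = ln2 / t½ = 0.693147 / 23.8 = 0.02912 h⁻¹
CL = k × Vd = 0.02912 × 329 = 9.580 L/h
At steady state, Dose/τ = Css × CL.
Dose = Css × CL × τ = 34.1 × 9.580 × 5.99 = 1957 mg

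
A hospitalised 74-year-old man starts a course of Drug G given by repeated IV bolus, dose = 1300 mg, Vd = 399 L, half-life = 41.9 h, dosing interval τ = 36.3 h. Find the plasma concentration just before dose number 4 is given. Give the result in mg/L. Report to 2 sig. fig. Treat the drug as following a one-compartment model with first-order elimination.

3.3 mg/L

C₀ per dose = Dose / Vd = 1300 / 399 = 3.258 mg/L
k = ln2 / t½ = 0.693147 / 41.9 = 0.01654 h⁻¹
Fraction remaining after one interval: r = e^(−kτ) = e^(−0.01654 × 36.3) = 0.5486
Before dose 4, 3 doses have been given (aged 1τ, 2τ, 3τ).
C_trough = C₀ × (r + r² + … + r^3) = C₀ × r(1−r^3)/(1−r)
        = 3.258 × 0.5486 × (1 − 0.1651) / (1 − 0.5486) = 3.306 mg/L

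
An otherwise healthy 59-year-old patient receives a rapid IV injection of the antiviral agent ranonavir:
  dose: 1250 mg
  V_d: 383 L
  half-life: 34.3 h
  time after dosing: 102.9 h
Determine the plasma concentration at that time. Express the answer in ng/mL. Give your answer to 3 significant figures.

C₀ = Dose / Vd = 1250 / 383 = 3.264 mg/L
k = ln2 / t½ = 0.693147 / 34.3 = 0.02021 h⁻¹
t / t½ = 102.9 / 34.3 = 3 half-lives
C = C₀ × (1/2)^3 = 3.264 × 0.1250 = 0.4080 mg/L
Convert: 0.4080 mg/L × 1000 = 408.0 ng/mL

408 ng/mL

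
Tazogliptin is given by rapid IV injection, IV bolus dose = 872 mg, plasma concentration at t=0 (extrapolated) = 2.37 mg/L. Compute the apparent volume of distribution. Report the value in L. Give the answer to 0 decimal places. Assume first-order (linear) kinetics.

368 L

Vd = Dose / C₀ = 872.0 / 2.37 = 367.9 L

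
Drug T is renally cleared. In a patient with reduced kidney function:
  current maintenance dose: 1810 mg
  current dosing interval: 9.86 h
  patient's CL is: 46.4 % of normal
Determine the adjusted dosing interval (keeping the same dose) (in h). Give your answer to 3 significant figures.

21.3 h

To keep the same average steady-state level, dosing rate must scale with clearance.
CL ratio = 46.4 / 100 = 0.4640
New interval (same dose) = 9.86 / 0.4640 = 21.25 h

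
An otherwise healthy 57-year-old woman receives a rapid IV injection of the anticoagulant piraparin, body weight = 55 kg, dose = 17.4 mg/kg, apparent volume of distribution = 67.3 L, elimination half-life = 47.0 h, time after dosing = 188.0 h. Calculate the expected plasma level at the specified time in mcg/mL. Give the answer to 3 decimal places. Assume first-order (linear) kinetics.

0.889 mcg/mL

Total dose = 17.4 × 55 = 957.0 mg
C₀ = Dose / Vd = 957.0 / 67.3 = 14.22 mg/L
k = ln2 / t½ = 0.693147 / 47.0 = 0.01475 h⁻¹
t / t½ = 188.0 / 47.0 = 4 half-lives
C = C₀ × (1/2)^4 = 14.22 × 0.06250 = 0.8888 mg/L
(0.8888 mg/L = 0.8888 mcg/mL)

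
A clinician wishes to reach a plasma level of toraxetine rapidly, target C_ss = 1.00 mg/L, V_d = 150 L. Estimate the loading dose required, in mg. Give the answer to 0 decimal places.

LD = Css × Vd = 1.00 × 150 = 150.0 mg

150 mg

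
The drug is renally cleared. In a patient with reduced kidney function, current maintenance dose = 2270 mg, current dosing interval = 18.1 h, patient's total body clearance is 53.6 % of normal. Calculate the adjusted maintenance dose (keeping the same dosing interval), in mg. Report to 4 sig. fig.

To keep the same average steady-state level, dosing rate must scale with clearance.
CL ratio = 53.6 / 100 = 0.5360
New dose (same interval) = 2270 × 0.5360 = 1217 mg

1217 mg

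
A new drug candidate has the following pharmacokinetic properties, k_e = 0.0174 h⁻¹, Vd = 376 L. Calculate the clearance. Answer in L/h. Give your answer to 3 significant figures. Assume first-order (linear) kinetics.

CL = k × Vd = 0.0174 × 376 = 6.542 L/h

6.54 L/h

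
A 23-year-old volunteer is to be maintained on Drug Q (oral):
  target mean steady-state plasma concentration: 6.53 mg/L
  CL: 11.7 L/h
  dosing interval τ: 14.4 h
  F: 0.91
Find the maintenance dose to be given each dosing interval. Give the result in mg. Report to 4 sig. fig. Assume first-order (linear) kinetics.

At steady state, F × (Dose/τ) = Css × CL.
Dose = Css × CL × τ / F = 6.53 × 11.70 × 14.4 / 0.91 = 1209 mg

1209 mg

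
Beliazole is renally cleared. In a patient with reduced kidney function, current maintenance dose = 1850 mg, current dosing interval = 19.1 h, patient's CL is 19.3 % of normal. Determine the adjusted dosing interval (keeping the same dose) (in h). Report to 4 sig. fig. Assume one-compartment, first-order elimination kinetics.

To keep the same average steady-state level, dosing rate must scale with clearance.
CL ratio = 19.3 / 100 = 0.1930
New interval (same dose) = 19.1 / 0.1930 = 98.96 h

98.96 h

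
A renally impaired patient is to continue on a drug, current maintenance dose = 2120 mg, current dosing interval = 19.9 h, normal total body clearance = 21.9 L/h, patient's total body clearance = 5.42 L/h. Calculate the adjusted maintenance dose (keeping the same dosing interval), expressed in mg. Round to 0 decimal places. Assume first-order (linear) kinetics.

525 mg

To keep the same average steady-state level, dosing rate must scale with clearance.
CL ratio = 5.42 / 21.9 = 0.2475
New dose (same interval) = 2120 × 0.2475 = 524.7 mg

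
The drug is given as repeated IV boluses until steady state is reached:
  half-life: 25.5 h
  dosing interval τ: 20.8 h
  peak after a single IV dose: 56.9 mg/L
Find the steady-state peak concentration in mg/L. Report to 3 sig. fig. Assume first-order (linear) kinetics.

132 mg/L

k = ln2 / t½ = 0.693147 / 25.5 = 0.02718 h⁻¹
e^(−kτ) = e^(−0.02718 × 20.8) = 0.5682
Accumulation ratio R = 1 / (1 − e^(−kτ)) = 1 / (1 − 0.5682) = 2.316
Steady-state peak = C₀ × R = 56.9 × 2.316 = 131.8 mg/L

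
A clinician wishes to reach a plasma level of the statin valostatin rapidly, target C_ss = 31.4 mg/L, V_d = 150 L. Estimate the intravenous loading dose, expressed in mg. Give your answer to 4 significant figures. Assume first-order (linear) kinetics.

4710 mg

LD = Css × Vd = 31.4 × 150 = 4710 mg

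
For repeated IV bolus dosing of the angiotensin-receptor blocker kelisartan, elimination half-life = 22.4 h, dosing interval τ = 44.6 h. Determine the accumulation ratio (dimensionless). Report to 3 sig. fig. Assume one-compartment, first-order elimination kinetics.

k = ln2 / t½ = 0.693147 / 22.4 = 0.03094 h⁻¹
e^(−kτ) = e^(−0.03094 × 44.6) = 0.2516
Accumulation ratio R = 1 / (1 − e^(−kτ)) = 1 / (1 − 0.2516) = 1.336

1.34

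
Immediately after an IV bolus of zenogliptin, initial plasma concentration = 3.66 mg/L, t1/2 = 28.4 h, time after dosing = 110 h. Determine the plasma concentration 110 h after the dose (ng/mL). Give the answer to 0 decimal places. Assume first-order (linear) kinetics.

k = ln2 / t½ = 0.693147 / 28.4 = 0.02441 h⁻¹
C = C₀ · e^(−k·t) = 3.660 × e^(−0.02441 × 110)
  = 3.660 × 0.06821 = 0.2496 mg/L
Convert: 0.2496 mg/L × 1000 = 249.6 ng/mL

250 ng/mL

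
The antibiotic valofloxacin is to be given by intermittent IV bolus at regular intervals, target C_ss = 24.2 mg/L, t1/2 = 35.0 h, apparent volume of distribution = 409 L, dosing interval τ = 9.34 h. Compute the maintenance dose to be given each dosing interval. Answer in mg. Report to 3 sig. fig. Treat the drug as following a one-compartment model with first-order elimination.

k = ln2 / t½ = 0.693147 / 35.0 = 0.01980 h⁻¹
CL = k × Vd = 0.01980 × 409 = 8.098 L/h
At steady state, Dose/τ = Css × CL.
Dose = Css × CL × τ = 24.2 × 8.098 × 9.34 = 1830 mg

1830 mg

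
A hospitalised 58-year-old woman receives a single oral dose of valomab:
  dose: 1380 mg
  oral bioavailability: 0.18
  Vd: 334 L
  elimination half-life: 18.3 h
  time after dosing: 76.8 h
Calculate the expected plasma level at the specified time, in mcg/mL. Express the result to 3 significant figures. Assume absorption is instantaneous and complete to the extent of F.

0.0406 mcg/mL

Amount reaching circulation = F × Dose = 0.18 × 1380 = 248.4 mg
C₀ = F·Dose / Vd = 248.4 / 334 = 0.7437 mg/L
k = ln2 / t½ = 0.693147 / 18.3 = 0.03788 h⁻¹
C = C₀ · e^(−k·t) = 0.7437 × e^(−0.03788 × 76.8)
  = 0.7437 × 0.05452 = 0.04055 mg/L
(0.04055 mg/L = 0.04055 mcg/mL)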